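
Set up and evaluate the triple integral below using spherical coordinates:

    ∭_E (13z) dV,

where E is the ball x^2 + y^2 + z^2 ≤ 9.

In spherical coordinates, x = ρ sin(φ) cos(θ), y = ρ sin(φ) sin(θ), z = ρ cos(φ), and dV = ρ^2 sin(φ) dρ dφ dθ.

The integrand becomes 13ρ cos(φ), so

    ∭_E (13z) dV = ∫_{0}^{2π} ∫_{0}^{π} ∫_{0}^{3} (13ρ cos(φ)) · ρ^2 sin(φ) dρ dφ dθ.

Inner (ρ): 1053sin(2φ)/8.
Middle (φ): 0.
Outer (θ): 0.

Therefore the triple integral equals 0.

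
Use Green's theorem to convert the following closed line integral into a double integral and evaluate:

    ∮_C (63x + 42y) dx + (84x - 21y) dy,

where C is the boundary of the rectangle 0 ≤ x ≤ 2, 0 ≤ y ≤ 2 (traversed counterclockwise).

Green's theorem converts the closed line integral into a double integral over the enclosed region D:

    ∮_C P dx + Q dy = ∬_D (∂Q/∂x - ∂P/∂y) dA.

Here P = 63x + 42y, Q = 84x - 21y, so

    ∂Q/∂x = 84,    ∂P/∂y = 42,
    ∂Q/∂x - ∂P/∂y = 42.

D is the region 0 ≤ x ≤ 2, 0 ≤ y ≤ 2. Evaluating the double integral:

    ∬_D (42) dA = ∫_0^{2} ∫_0^{2} (42) dy dx.

Inner (y from 0 to 2): 84.
Outer (x from 0 to 2): 168.

Therefore ∮_C P dx + Q dy = 168.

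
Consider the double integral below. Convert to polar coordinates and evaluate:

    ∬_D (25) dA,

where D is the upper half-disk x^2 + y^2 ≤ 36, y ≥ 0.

The region D is 0 ≤ r ≤ 6, 0 ≤ θ ≤ π in polar coordinates, where x = r cos(θ), y = r sin(θ), and dA = r dr dθ.

Under the substitution, the integrand becomes 25, so

    ∬_D (25) dA = ∫_{0}^{π} ∫_{0}^{6} (25) · r dr dθ.

Inner integral (in r): ∫_{0}^{6} (25) · r dr = 450.

Outer integral (in θ): ∫_{0}^{π} (450) dθ = 450π.

Therefore ∬_D (25) dA = 450π.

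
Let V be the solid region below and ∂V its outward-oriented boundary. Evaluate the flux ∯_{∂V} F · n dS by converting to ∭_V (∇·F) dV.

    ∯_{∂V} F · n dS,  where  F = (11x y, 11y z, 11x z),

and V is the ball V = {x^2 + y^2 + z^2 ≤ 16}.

By the divergence theorem,

    ∯_{∂V} F · n dS = ∭_V (∇ · F) dV.

Compute the divergence:
    ∇ · F = ∂F_x/∂x + ∂F_y/∂y + ∂F_z/∂z = 11y + 11z + 11x = 11x + 11y + 11z.

In spherical coordinates, x = ρ sin(φ) cos(θ), y = ρ sin(φ) sin(θ), z = ρ cos(φ), dV = ρ^2 sin(φ) dρ dφ dθ, with 0 ≤ ρ ≤ 4, 0 ≤ φ ≤ π, 0 ≤ θ ≤ 2π.

The integrand, after substitution and multiplying by the volume element, becomes (11ρ (sqrt(2)sin(φ)sin(θ + π/4) + cos(φ))) · ρ^2 sin(φ), so

    ∭_V (∇·F) dV = ∫_0^{2π} ∫_0^{π} ∫_0^{4} (11ρ (sqrt(2)sin(φ)sin(θ + π/4) + cos(φ))) · ρ^2 sin(φ) dρ dφ dθ.

Inner (ρ from 0 to 4): 704(sqrt(2)sin(φ)sin(θ + π/4) + cos(φ))sin(φ).
Middle (φ from 0 to π): 352sqrt(2)π sin(θ + π/4).
Outer (θ from 0 to 2π): 0.

Therefore ∯_{∂V} F · n dS = 0.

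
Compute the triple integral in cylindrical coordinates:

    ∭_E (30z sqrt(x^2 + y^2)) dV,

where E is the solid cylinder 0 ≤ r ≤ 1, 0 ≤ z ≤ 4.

In cylindrical coordinates, x = r cos(θ), y = r sin(θ), z = z, and dV = r dr dθ dz.

The integrand becomes 30r z, so

    ∭_E (30z sqrt(x^2 + y^2)) dV = ∫_{0}^{2π} ∫_{0}^{1} ∫_{0}^{4} (30r z) · r dz dr dθ.

Inner (z): 240r^2.
Middle (r from 0 to 1): 80.
Outer (θ): 160π.

Therefore the triple integral equals 160π.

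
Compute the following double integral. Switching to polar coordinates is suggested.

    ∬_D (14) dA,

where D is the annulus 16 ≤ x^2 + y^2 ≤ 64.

The region D is 4 ≤ r ≤ 8, 0 ≤ θ ≤ 2π in polar coordinates, where x = r cos(θ), y = r sin(θ), and dA = r dr dθ.

Under the substitution, the integrand becomes 14, so

    ∬_D (14) dA = ∫_{0}^{2π} ∫_{4}^{8} (14) · r dr dθ.

Inner integral (in r): ∫_{4}^{8} (14) · r dr = 336.

Outer integral (in θ): ∫_{0}^{2π} (336) dθ = 672π.

Therefore ∬_D (14) dA = 672π.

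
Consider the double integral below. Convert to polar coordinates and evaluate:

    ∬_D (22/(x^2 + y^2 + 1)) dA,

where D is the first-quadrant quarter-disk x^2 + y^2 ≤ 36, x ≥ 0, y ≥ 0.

The region D is 0 ≤ r ≤ 6, 0 ≤ θ ≤ π/2 in polar coordinates, where x = r cos(θ), y = r sin(θ), and dA = r dr dθ.

Under the substitution, the integrand becomes 22/(r^2 + 1), so

    ∬_D (22/(x^2 + y^2 + 1)) dA = ∫_{0}^{π/2} ∫_{0}^{6} (22/(r^2 + 1)) · r dr dθ.

Inner integral (in r): ∫_{0}^{6} (22/(r^2 + 1)) · r dr = log(177917621779460413).

Outer integral (in θ): ∫_{0}^{π/2} (log(177917621779460413)) dθ = log(177917621779460413^(π/2)).

Therefore ∬_D (22/(x^2 + y^2 + 1)) dA = log(177917621779460413^(π/2)).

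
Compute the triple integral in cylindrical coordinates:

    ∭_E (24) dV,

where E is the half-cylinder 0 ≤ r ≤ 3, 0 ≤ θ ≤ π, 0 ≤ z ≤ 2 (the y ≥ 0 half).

In cylindrical coordinates, x = r cos(θ), y = r sin(θ), z = z, and dV = r dr dθ dz.

The integrand becomes 24, so

    ∭_E (24) dV = ∫_{0}^{π} ∫_{0}^{3} ∫_{0}^{2} (24) · r dz dr dθ.

Inner (z): 48r.
Middle (r from 0 to 3): 216.
Outer (θ): 216π.

Therefore the triple integral equals 216π.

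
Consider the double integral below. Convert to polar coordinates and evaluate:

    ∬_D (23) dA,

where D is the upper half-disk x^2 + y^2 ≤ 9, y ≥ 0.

The region D is 0 ≤ r ≤ 3, 0 ≤ θ ≤ π in polar coordinates, where x = r cos(θ), y = r sin(θ), and dA = r dr dθ.

Under the substitution, the integrand becomes 23, so

    ∬_D (23) dA = ∫_{0}^{π} ∫_{0}^{3} (23) · r dr dθ.

Inner integral (in r): ∫_{0}^{3} (23) · r dr = 207/2.

Outer integral (in θ): ∫_{0}^{π} (207/2) dθ = 207π/2.

Therefore ∬_D (23) dA = 207π/2.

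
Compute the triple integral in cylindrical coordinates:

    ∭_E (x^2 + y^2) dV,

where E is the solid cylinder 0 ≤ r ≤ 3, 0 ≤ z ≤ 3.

In cylindrical coordinates, x = r cos(θ), y = r sin(θ), z = z, and dV = r dr dθ dz.

The integrand becomes r^2, so

    ∭_E (x^2 + y^2) dV = ∫_{0}^{2π} ∫_{0}^{3} ∫_{0}^{3} (r^2) · r dz dr dθ.

Inner (z): 3r^3.
Middle (r from 0 to 3): 243/4.
Outer (θ): 243π/2.

Therefore the triple integral equals 243π/2.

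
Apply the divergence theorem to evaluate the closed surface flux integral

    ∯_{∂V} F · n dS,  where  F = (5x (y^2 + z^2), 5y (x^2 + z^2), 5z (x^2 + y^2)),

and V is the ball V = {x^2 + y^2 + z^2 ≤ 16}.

By the divergence theorem,

    ∯_{∂V} F · n dS = ∭_V (∇ · F) dV.

Compute the divergence:
    ∇ · F = ∂F_x/∂x + ∂F_y/∂y + ∂F_z/∂z = 5y^2 + 5z^2 + 5x^2 + 5z^2 + 5x^2 + 5y^2 = 10x^2 + 10y^2 + 10z^2.

In spherical coordinates, x = ρ sin(φ) cos(θ), y = ρ sin(φ) sin(θ), z = ρ cos(φ), dV = ρ^2 sin(φ) dρ dφ dθ, with 0 ≤ ρ ≤ 4, 0 ≤ φ ≤ π, 0 ≤ θ ≤ 2π.

The integrand, after substitution and multiplying by the volume element, becomes (10ρ^2) · ρ^2 sin(φ), so

    ∭_V (∇·F) dV = ∫_0^{2π} ∫_0^{π} ∫_0^{4} (10ρ^2) · ρ^2 sin(φ) dρ dφ dθ.

Inner (ρ from 0 to 4): 2048sin(φ).
Middle (φ from 0 to π): 4096.
Outer (θ from 0 to 2π): 8192π.

Therefore ∯_{∂V} F · n dS = 8192π.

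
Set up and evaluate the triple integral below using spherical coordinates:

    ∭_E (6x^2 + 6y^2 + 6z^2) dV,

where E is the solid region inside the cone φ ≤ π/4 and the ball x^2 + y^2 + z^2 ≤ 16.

In spherical coordinates, x = ρ sin(φ) cos(θ), y = ρ sin(φ) sin(θ), z = ρ cos(φ), and dV = ρ^2 sin(φ) dρ dφ dθ.

The integrand becomes 6ρ^2, so

    ∭_E (6x^2 + 6y^2 + 6z^2) dV = ∫_{0}^{2π} ∫_{0}^{π/4} ∫_{0}^{4} (6ρ^2) · ρ^2 sin(φ) dρ dφ dθ.

Inner (ρ): 6144sin(φ)/5.
Middle (φ): 6144/5 - 3072sqrt(2)/5.
Outer (θ): 6144π (2 - sqrt(2))/5.

Therefore the triple integral equals 6144π (2 - sqrt(2))/5.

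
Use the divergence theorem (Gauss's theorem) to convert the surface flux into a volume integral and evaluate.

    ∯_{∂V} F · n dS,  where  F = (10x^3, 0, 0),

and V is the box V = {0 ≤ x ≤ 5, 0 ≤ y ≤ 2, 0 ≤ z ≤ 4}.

By the divergence theorem,

    ∯_{∂V} F · n dS = ∭_V (∇ · F) dV.

Compute the divergence:
    ∇ · F = ∂F_x/∂x + ∂F_y/∂y + ∂F_z/∂z = 30x^2 + 0 + 0 = 30x^2.

V is a rectangular box, so dV = dx dy dz with 0 ≤ x ≤ 5, 0 ≤ y ≤ 2, 0 ≤ z ≤ 4.

Integrate (30x^2) over V as an iterated integral:

    ∭_V (∇·F) dV = ∫_0^{5} ∫_0^{2} ∫_0^{4} (30x^2) dz dy dx.

Inner (z from 0 to 4): 120x^2.
Middle (y from 0 to 2): 240x^2.
Outer (x from 0 to 5): 10000.

Therefore ∯_{∂V} F · n dS = 10000.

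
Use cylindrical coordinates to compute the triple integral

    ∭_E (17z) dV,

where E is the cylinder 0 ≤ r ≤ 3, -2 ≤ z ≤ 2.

In cylindrical coordinates, x = r cos(θ), y = r sin(θ), z = z, and dV = r dr dθ dz.

The integrand becomes 17z, so

    ∭_E (17z) dV = ∫_{0}^{2π} ∫_{0}^{3} ∫_{-2}^{2} (17z) · r dz dr dθ.

Inner (z): 0.
Middle (r from 0 to 3): 0.
Outer (θ): 0.

Therefore the triple integral equals 0.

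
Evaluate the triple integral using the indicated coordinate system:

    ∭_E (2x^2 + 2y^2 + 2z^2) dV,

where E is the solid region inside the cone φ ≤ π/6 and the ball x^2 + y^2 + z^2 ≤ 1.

In spherical coordinates, x = ρ sin(φ) cos(θ), y = ρ sin(φ) sin(θ), z = ρ cos(φ), and dV = ρ^2 sin(φ) dρ dφ dθ.

The integrand becomes 2ρ^2, so

    ∭_E (2x^2 + 2y^2 + 2z^2) dV = ∫_{0}^{2π} ∫_{0}^{π/6} ∫_{0}^{1} (2ρ^2) · ρ^2 sin(φ) dρ dφ dθ.

Inner (ρ): 2sin(φ)/5.
Middle (φ): 2/5 - sqrt(3)/5.
Outer (θ): 2π (2 - sqrt(3))/5.

Therefore the triple integral equals 2π (2 - sqrt(3))/5.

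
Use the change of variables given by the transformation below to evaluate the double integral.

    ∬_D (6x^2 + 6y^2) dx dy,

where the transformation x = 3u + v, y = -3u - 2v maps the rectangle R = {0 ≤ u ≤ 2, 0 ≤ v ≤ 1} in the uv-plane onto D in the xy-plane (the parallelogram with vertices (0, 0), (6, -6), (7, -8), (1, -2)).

Compute the Jacobian determinant of (x, y) with respect to (u, v):

    ∂(x,y)/∂(u,v) = | 3  1 | = (3)(-2) - (1)(-3) = -3.
                   | -3  -2 |

Its absolute value is |J| = 3 (the area scaling factor).

Substituting x = 3u + v, y = -3u - 2v into the integrand,

    6x^2 + 6y^2 → 108u^2 + 108u v + 30v^2,

so the integral becomes

    ∬_R (108u^2 + 108u v + 30v^2) · |J| du dv = ∫_0^2 ∫_0^1 (324u^2 + 324u v + 90v^2) dv du.

Inner (v): 324u^2 + 162u + 30.
Outer (u): 1248.

Therefore ∬_D (6x^2 + 6y^2) dx dy = 1248.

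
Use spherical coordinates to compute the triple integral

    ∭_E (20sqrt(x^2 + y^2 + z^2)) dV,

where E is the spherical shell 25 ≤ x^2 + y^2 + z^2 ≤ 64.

In spherical coordinates, x = ρ sin(φ) cos(θ), y = ρ sin(φ) sin(θ), z = ρ cos(φ), and dV = ρ^2 sin(φ) dρ dφ dθ.

The integrand becomes 20ρ, so

    ∭_E (20sqrt(x^2 + y^2 + z^2)) dV = ∫_{0}^{2π} ∫_{0}^{π} ∫_{5}^{8} (20ρ) · ρ^2 sin(φ) dρ dφ dθ.

Inner (ρ): 17355sin(φ).
Middle (φ): 34710.
Outer (θ): 69420π.

Therefore the triple integral equals 69420π.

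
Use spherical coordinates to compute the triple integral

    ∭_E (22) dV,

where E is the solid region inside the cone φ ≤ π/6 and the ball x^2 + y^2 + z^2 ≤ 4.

In spherical coordinates, x = ρ sin(φ) cos(θ), y = ρ sin(φ) sin(θ), z = ρ cos(φ), and dV = ρ^2 sin(φ) dρ dφ dθ.

The integrand becomes 22, so

    ∭_E (22) dV = ∫_{0}^{2π} ∫_{0}^{π/6} ∫_{0}^{2} (22) · ρ^2 sin(φ) dρ dφ dθ.

Inner (ρ): 176sin(φ)/3.
Middle (φ): 176/3 - 88sqrt(3)/3.
Outer (θ): 176π (2 - sqrt(3))/3.

Therefore the triple integral equals 176π (2 - sqrt(3))/3.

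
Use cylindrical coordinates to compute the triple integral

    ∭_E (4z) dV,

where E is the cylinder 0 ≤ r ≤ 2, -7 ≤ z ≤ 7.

In cylindrical coordinates, x = r cos(θ), y = r sin(θ), z = z, and dV = r dr dθ dz.

The integrand becomes 4z, so

    ∭_E (4z) dV = ∫_{0}^{2π} ∫_{0}^{2} ∫_{-7}^{7} (4z) · r dz dr dθ.

Inner (z): 0.
Middle (r from 0 to 2): 0.
Outer (θ): 0.

Therefore the triple integral equals 0.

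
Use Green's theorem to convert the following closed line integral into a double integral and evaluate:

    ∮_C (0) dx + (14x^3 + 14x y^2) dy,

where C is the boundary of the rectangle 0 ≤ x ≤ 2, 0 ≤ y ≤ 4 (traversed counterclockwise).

Green's theorem converts the closed line integral into a double integral over the enclosed region D:

    ∮_C P dx + Q dy = ∬_D (∂Q/∂x - ∂P/∂y) dA.

Here P = 0, Q = 14x^3 + 14x y^2, so

    ∂Q/∂x = 42x^2 + 14y^2,    ∂P/∂y = 0,
    ∂Q/∂x - ∂P/∂y = 42x^2 + 14y^2.

D is the region 0 ≤ x ≤ 2, 0 ≤ y ≤ 4. Evaluating the double integral:

    ∬_D (42x^2 + 14y^2) dA = ∫_0^{2} ∫_0^{4} (42x^2 + 14y^2) dy dx.

Inner (y from 0 to 4): 168x^2 + 896/3.
Outer (x from 0 to 2): 3136/3.

Therefore ∮_C P dx + Q dy = 3136/3.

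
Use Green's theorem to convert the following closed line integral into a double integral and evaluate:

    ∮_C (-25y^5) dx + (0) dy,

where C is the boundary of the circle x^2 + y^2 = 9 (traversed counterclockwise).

Green's theorem converts the closed line integral into a double integral over the enclosed region D:

    ∮_C P dx + Q dy = ∬_D (∂Q/∂x - ∂P/∂y) dA.

Here P = -25y^5, Q = 0, so

    ∂Q/∂x = 0,    ∂P/∂y = -125y^4,
    ∂Q/∂x - ∂P/∂y = 125y^4.

D is the region x^2 + y^2 ≤ 9. Evaluating the double integral:

In polar coordinates (x = r cos θ, y = r sin θ, dA = r dr dθ) the integrand becomes 125r^4sin(θ)^4, so

    ∬_D (125y^4) dA = ∫_0^{2π} ∫_0^{3} (125r^4sin(θ)^4) · r dr dθ.

Inner (r from 0 to 3): 30375sin(θ)^4/2.
Outer (θ from 0 to 2π): 91125π/8.

Therefore ∮_C P dx + Q dy = 91125π/8.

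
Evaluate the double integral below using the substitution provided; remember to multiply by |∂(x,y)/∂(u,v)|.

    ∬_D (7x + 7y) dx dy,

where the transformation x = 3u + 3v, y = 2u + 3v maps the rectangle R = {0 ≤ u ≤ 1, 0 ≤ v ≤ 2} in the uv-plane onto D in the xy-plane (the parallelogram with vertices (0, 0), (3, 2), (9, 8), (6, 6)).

Compute the Jacobian determinant of (x, y) with respect to (u, v):

    ∂(x,y)/∂(u,v) = | 3  3 | = (3)(3) - (3)(2) = 3.
                   | 2  3 |

Its absolute value is |J| = 3 (the area scaling factor).

Substituting x = 3u + 3v, y = 2u + 3v into the integrand,

    7x + 7y → 35u + 42v,

so the integral becomes

    ∬_R (35u + 42v) · |J| du dv = ∫_0^1 ∫_0^2 (105u + 126v) dv du.

Inner (v): 210u + 252.
Outer (u): 357.

Therefore ∬_D (7x + 7y) dx dy = 357.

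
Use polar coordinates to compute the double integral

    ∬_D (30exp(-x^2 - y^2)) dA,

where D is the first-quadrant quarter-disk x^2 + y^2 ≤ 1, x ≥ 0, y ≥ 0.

The region D is 0 ≤ r ≤ 1, 0 ≤ θ ≤ π/2 in polar coordinates, where x = r cos(θ), y = r sin(θ), and dA = r dr dθ.

Under the substitution, the integrand becomes 30exp(-r^2), so

    ∬_D (30exp(-x^2 - y^2)) dA = ∫_{0}^{π/2} ∫_{0}^{1} (30exp(-r^2)) · r dr dθ.

Inner integral (in r): ∫_{0}^{1} (30exp(-r^2)) · r dr = 15 - 15exp(-1).

Outer integral (in θ): ∫_{0}^{π/2} (15 - 15exp(-1)) dθ = -15π (1 - e)exp(-1)/2.

Therefore ∬_D (30exp(-x^2 - y^2)) dA = -15π (1 - e)exp(-1)/2.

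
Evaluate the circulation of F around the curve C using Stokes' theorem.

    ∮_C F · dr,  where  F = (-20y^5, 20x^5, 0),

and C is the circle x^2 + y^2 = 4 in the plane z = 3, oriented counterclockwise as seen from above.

Let S be the flat disk x^2 + y^2 ≤ 4 in the plane z = 3, with upward unit normal n̂ = ẑ. By Stokes' theorem,

    ∮_C F · dr = ∬_S (∇ × F) · n̂ dS = ∬_D (curl F)_z dA,

where D is the disk x^2 + y^2 ≤ 4.

Compute the curl of F = (-20y^5, 20x^5, 0):
    (∇ × F)_x = ∂F_z/∂y - ∂F_y/∂z = 0,
    (∇ × F)_y = ∂F_x/∂z - ∂F_z/∂x = 0,
    (∇ × F)_z = ∂F_y/∂x - ∂F_x/∂y = 100x^4 + 100y^4.

On z = 3, (curl F)_z = 100x^4 + 100y^4.

Convert to polar (x = r cos θ, y = r sin θ, dA = r dr dθ); the integrand becomes 100r^4(sin(θ)^4 + cos(θ)^4), so

    ∬_D (curl F)_z dA = ∫_0^{2π} ∫_0^{2} (100r^4(sin(θ)^4 + cos(θ)^4)) · r dr dθ.

Inner (r from 0 to 2): 3200sin(θ)^4/3 + 3200cos(θ)^4/3.
Outer (θ from 0 to 2π): 1600π.

Therefore ∮_C F · dr = 1600π.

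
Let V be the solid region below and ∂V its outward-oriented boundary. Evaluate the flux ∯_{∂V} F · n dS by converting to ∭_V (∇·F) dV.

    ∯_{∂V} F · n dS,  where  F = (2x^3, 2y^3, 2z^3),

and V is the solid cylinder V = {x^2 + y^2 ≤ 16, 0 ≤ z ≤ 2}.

By the divergence theorem,

    ∯_{∂V} F · n dS = ∭_V (∇ · F) dV.

Compute the divergence:
    ∇ · F = ∂F_x/∂x + ∂F_y/∂y + ∂F_z/∂z = 6x^2 + 6y^2 + 6z^2.

In cylindrical coordinates, x = r cos(θ), y = r sin(θ), z = z, dV = r dr dθ dz, with 0 ≤ r ≤ 4, 0 ≤ θ ≤ 2π, 0 ≤ z ≤ 2.

The integrand, after substitution and multiplying by the volume element, becomes (6r^2 + 6z^2) · r, so

    ∭_V (∇·F) dV = ∫_0^{2π} ∫_0^{4} ∫_0^{2} (6r^2 + 6z^2) · r dz dr dθ.

Inner (z from 0 to 2): 12r^3 + 16r.
Middle (r from 0 to 4): 896.
Outer (θ from 0 to 2π): 1792π.

Therefore ∯_{∂V} F · n dS = 1792π.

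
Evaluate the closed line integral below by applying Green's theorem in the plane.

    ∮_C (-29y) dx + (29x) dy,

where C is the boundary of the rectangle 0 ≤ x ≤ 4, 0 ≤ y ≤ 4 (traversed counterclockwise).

Green's theorem converts the closed line integral into a double integral over the enclosed region D:

    ∮_C P dx + Q dy = ∬_D (∂Q/∂x - ∂P/∂y) dA.

Here P = -29y, Q = 29x, so

    ∂Q/∂x = 29,    ∂P/∂y = -29,
    ∂Q/∂x - ∂P/∂y = 58.

D is the region 0 ≤ x ≤ 4, 0 ≤ y ≤ 4. Evaluating the double integral:

    ∬_D (58) dA = ∫_0^{4} ∫_0^{4} (58) dy dx.

Inner (y from 0 to 4): 232.
Outer (x from 0 to 4): 928.

Therefore ∮_C P dx + Q dy = 928.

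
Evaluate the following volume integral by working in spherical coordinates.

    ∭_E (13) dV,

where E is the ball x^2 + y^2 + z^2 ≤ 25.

In spherical coordinates, x = ρ sin(φ) cos(θ), y = ρ sin(φ) sin(θ), z = ρ cos(φ), and dV = ρ^2 sin(φ) dρ dφ dθ.

The integrand becomes 13, so

    ∭_E (13) dV = ∫_{0}^{2π} ∫_{0}^{π} ∫_{0}^{5} (13) · ρ^2 sin(φ) dρ dφ dθ.

Inner (ρ): 1625sin(φ)/3.
Middle (φ): 3250/3.
Outer (θ): 6500π/3.

Therefore the triple integral equals 6500π/3.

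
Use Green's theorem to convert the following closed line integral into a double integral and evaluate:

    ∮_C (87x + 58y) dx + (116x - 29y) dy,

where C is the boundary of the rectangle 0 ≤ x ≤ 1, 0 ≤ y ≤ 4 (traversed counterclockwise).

Green's theorem converts the closed line integral into a double integral over the enclosed region D:

    ∮_C P dx + Q dy = ∬_D (∂Q/∂x - ∂P/∂y) dA.

Here P = 87x + 58y, Q = 116x - 29y, so

    ∂Q/∂x = 116,    ∂P/∂y = 58,
    ∂Q/∂x - ∂P/∂y = 58.

D is the region 0 ≤ x ≤ 1, 0 ≤ y ≤ 4. Evaluating the double integral:

    ∬_D (58) dA = ∫_0^{1} ∫_0^{4} (58) dy dx.

Inner (y from 0 to 4): 232.
Outer (x from 0 to 1): 232.

Therefore ∮_C P dx + Q dy = 232.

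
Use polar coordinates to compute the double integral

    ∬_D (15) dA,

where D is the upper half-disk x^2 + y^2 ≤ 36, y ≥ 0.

The region D is 0 ≤ r ≤ 6, 0 ≤ θ ≤ π in polar coordinates, where x = r cos(θ), y = r sin(θ), and dA = r dr dθ.

Under the substitution, the integrand becomes 15, so

    ∬_D (15) dA = ∫_{0}^{π} ∫_{0}^{6} (15) · r dr dθ.

Inner integral (in r): ∫_{0}^{6} (15) · r dr = 270.

Outer integral (in θ): ∫_{0}^{π} (270) dθ = 270π.

Therefore ∬_D (15) dA = 270π.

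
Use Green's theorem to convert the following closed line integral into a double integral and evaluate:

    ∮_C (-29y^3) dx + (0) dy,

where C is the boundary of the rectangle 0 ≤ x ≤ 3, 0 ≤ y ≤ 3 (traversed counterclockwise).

Green's theorem converts the closed line integral into a double integral over the enclosed region D:

    ∮_C P dx + Q dy = ∬_D (∂Q/∂x - ∂P/∂y) dA.

Here P = -29y^3, Q = 0, so

    ∂Q/∂x = 0,    ∂P/∂y = -87y^2,
    ∂Q/∂x - ∂P/∂y = 87y^2.

D is the region 0 ≤ x ≤ 3, 0 ≤ y ≤ 3. Evaluating the double integral:

    ∬_D (87y^2) dA = ∫_0^{3} ∫_0^{3} (87y^2) dy dx.

Inner (y from 0 to 3): 783.
Outer (x from 0 to 3): 2349.

Therefore ∮_C P dx + Q dy = 2349.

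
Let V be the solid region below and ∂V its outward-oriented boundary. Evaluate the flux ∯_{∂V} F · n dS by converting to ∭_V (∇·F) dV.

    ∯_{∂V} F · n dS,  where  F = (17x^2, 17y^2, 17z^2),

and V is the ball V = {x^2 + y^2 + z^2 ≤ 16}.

By the divergence theorem,

    ∯_{∂V} F · n dS = ∭_V (∇ · F) dV.

Compute the divergence:
    ∇ · F = ∂F_x/∂x + ∂F_y/∂y + ∂F_z/∂z = 34x + 34y + 34z.

In spherical coordinates, x = ρ sin(φ) cos(θ), y = ρ sin(φ) sin(θ), z = ρ cos(φ), dV = ρ^2 sin(φ) dρ dφ dθ, with 0 ≤ ρ ≤ 4, 0 ≤ φ ≤ π, 0 ≤ θ ≤ 2π.

The integrand, after substitution and multiplying by the volume element, becomes (34ρ (sqrt(2)sin(φ)sin(θ + π/4) + cos(φ))) · ρ^2 sin(φ), so

    ∭_V (∇·F) dV = ∫_0^{2π} ∫_0^{π} ∫_0^{4} (34ρ (sqrt(2)sin(φ)sin(θ + π/4) + cos(φ))) · ρ^2 sin(φ) dρ dφ dθ.

Inner (ρ from 0 to 4): 2176(sqrt(2)sin(φ)sin(θ + π/4) + cos(φ))sin(φ).
Middle (φ from 0 to π): 1088sqrt(2)π sin(θ + π/4).
Outer (θ from 0 to 2π): 0.

Therefore ∯_{∂V} F · n dS = 0.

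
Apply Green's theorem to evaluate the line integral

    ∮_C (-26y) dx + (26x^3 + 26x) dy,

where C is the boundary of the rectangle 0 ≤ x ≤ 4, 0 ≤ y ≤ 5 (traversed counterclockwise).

Green's theorem converts the closed line integral into a double integral over the enclosed region D:

    ∮_C P dx + Q dy = ∬_D (∂Q/∂x - ∂P/∂y) dA.

Here P = -26y, Q = 26x^3 + 26x, so

    ∂Q/∂x = 78x^2 + 26,    ∂P/∂y = -26,
    ∂Q/∂x - ∂P/∂y = 78x^2 + 52.

D is the region 0 ≤ x ≤ 4, 0 ≤ y ≤ 5. Evaluating the double integral:

    ∬_D (78x^2 + 52) dA = ∫_0^{4} ∫_0^{5} (78x^2 + 52) dy dx.

Inner (y from 0 to 5): 390x^2 + 260.
Outer (x from 0 to 4): 9360.

Therefore ∮_C P dx + Q dy = 9360.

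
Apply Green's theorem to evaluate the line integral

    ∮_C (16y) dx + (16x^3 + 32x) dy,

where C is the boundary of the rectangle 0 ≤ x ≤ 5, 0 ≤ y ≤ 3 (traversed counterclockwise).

Green's theorem converts the closed line integral into a double integral over the enclosed region D:

    ∮_C P dx + Q dy = ∬_D (∂Q/∂x - ∂P/∂y) dA.

Here P = 16y, Q = 16x^3 + 32x, so

    ∂Q/∂x = 48x^2 + 32,    ∂P/∂y = 16,
    ∂Q/∂x - ∂P/∂y = 48x^2 + 16.

D is the region 0 ≤ x ≤ 5, 0 ≤ y ≤ 3. Evaluating the double integral:

    ∬_D (48x^2 + 16) dA = ∫_0^{5} ∫_0^{3} (48x^2 + 16) dy dx.

Inner (y from 0 to 3): 144x^2 + 48.
Outer (x from 0 to 5): 6240.

Therefore ∮_C P dx + Q dy = 6240.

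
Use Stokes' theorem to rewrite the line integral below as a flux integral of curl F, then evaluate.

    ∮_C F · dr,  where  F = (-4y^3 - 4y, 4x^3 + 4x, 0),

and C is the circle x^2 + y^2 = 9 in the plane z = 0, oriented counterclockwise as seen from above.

Let S be the flat disk x^2 + y^2 ≤ 9 in the plane z = 0, with upward unit normal n̂ = ẑ. By Stokes' theorem,

    ∮_C F · dr = ∬_S (∇ × F) · n̂ dS = ∬_D (curl F)_z dA,

where D is the disk x^2 + y^2 ≤ 9.

Compute the curl of F = (-4y^3 - 4y, 4x^3 + 4x, 0):
    (∇ × F)_x = ∂F_z/∂y - ∂F_y/∂z = 0,
    (∇ × F)_y = ∂F_x/∂z - ∂F_z/∂x = 0,
    (∇ × F)_z = ∂F_y/∂x - ∂F_x/∂y = 12x^2 + 12y^2 + 8.

On z = 0, (curl F)_z = 12x^2 + 12y^2 + 8.

Convert to polar (x = r cos θ, y = r sin θ, dA = r dr dθ); the integrand becomes 12r^2 + 8, so

    ∬_D (curl F)_z dA = ∫_0^{2π} ∫_0^{3} (12r^2 + 8) · r dr dθ.

Inner (r from 0 to 3): 279.
Outer (θ from 0 to 2π): 558π.

Therefore ∮_C F · dr = 558π.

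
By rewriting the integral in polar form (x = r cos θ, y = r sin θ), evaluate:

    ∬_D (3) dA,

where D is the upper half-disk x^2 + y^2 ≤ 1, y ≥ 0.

The region D is 0 ≤ r ≤ 1, 0 ≤ θ ≤ π in polar coordinates, where x = r cos(θ), y = r sin(θ), and dA = r dr dθ.

Under the substitution, the integrand becomes 3, so

    ∬_D (3) dA = ∫_{0}^{π} ∫_{0}^{1} (3) · r dr dθ.

Inner integral (in r): ∫_{0}^{1} (3) · r dr = 3/2.

Outer integral (in θ): ∫_{0}^{π} (3/2) dθ = 3π/2.

Therefore ∬_D (3) dA = 3π/2.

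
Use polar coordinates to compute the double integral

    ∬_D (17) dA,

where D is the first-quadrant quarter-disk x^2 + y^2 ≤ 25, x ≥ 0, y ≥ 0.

The region D is 0 ≤ r ≤ 5, 0 ≤ θ ≤ π/2 in polar coordinates, where x = r cos(θ), y = r sin(θ), and dA = r dr dθ.

Under the substitution, the integrand becomes 17, so

    ∬_D (17) dA = ∫_{0}^{π/2} ∫_{0}^{5} (17) · r dr dθ.

Inner integral (in r): ∫_{0}^{5} (17) · r dr = 425/2.

Outer integral (in θ): ∫_{0}^{π/2} (425/2) dθ = 425π/4.

Therefore ∬_D (17) dA = 425π/4.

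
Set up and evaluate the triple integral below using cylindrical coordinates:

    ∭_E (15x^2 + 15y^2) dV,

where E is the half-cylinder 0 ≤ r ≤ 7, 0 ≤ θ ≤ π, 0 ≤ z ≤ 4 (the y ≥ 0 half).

In cylindrical coordinates, x = r cos(θ), y = r sin(θ), z = z, and dV = r dr dθ dz.

The integrand becomes 15r^2, so

    ∭_E (15x^2 + 15y^2) dV = ∫_{0}^{π} ∫_{0}^{7} ∫_{0}^{4} (15r^2) · r dz dr dθ.

Inner (z): 60r^3.
Middle (r from 0 to 7): 36015.
Outer (θ): 36015π.

Therefore the triple integral equals 36015π.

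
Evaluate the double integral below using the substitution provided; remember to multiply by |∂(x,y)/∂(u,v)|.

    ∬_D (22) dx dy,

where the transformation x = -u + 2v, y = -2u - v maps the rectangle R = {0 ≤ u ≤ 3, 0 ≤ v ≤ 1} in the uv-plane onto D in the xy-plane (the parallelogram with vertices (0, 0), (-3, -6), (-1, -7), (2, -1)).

Compute the Jacobian determinant of (x, y) with respect to (u, v):

    ∂(x,y)/∂(u,v) = | -1  2 | = (-1)(-1) - (2)(-2) = 5.
                   | -2  -1 |

Its absolute value is |J| = 5 (the area scaling factor).

Substituting x = -u + 2v, y = -2u - v into the integrand,

    22 → 22,

so the integral becomes

    ∬_R (22) · |J| du dv = ∫_0^3 ∫_0^1 (110) dv du.

Inner (v): 110.
Outer (u): 330.

Therefore ∬_D (22) dx dy = 330.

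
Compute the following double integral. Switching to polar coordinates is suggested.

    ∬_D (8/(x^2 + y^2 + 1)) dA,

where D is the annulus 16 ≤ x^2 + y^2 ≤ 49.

The region D is 4 ≤ r ≤ 7, 0 ≤ θ ≤ 2π in polar coordinates, where x = r cos(θ), y = r sin(θ), and dA = r dr dθ.

Under the substitution, the integrand becomes 8/(r^2 + 1), so

    ∬_D (8/(x^2 + y^2 + 1)) dA = ∫_{0}^{2π} ∫_{4}^{7} (8/(r^2 + 1)) · r dr dθ.

Inner integral (in r): ∫_{4}^{7} (8/(r^2 + 1)) · r dr = log(6250000/83521).

Outer integral (in θ): ∫_{0}^{2π} (log(6250000/83521)) dθ = log((6250000/83521)^(2π)).

Therefore ∬_D (8/(x^2 + y^2 + 1)) dA = log((6250000/83521)^(2π)).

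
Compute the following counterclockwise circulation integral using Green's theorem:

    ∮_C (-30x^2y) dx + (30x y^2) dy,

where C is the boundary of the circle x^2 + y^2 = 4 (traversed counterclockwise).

Green's theorem converts the closed line integral into a double integral over the enclosed region D:

    ∮_C P dx + Q dy = ∬_D (∂Q/∂x - ∂P/∂y) dA.

Here P = -30x^2y, Q = 30x y^2, so

    ∂Q/∂x = 30y^2,    ∂P/∂y = -30x^2,
    ∂Q/∂x - ∂P/∂y = 30x^2 + 30y^2.

D is the region x^2 + y^2 ≤ 4. Evaluating the double integral:

In polar coordinates (x = r cos θ, y = r sin θ, dA = r dr dθ) the integrand becomes 30r^2, so

    ∬_D (30x^2 + 30y^2) dA = ∫_0^{2π} ∫_0^{2} (30r^2) · r dr dθ.

Inner (r from 0 to 2): 120.
Outer (θ from 0 to 2π): 240π.

Therefore ∮_C P dx + Q dy = 240π.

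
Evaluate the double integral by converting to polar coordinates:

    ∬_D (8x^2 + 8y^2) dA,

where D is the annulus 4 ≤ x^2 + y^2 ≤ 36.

The region D is 2 ≤ r ≤ 6, 0 ≤ θ ≤ 2π in polar coordinates, where x = r cos(θ), y = r sin(θ), and dA = r dr dθ.

Under the substitution, the integrand becomes 8r^2, so

    ∬_D (8x^2 + 8y^2) dA = ∫_{0}^{2π} ∫_{2}^{6} (8r^2) · r dr dθ.

Inner integral (in r): ∫_{2}^{6} (8r^2) · r dr = 2560.

Outer integral (in θ): ∫_{0}^{2π} (2560) dθ = 5120π.

Therefore ∬_D (8x^2 + 8y^2) dA = 5120π.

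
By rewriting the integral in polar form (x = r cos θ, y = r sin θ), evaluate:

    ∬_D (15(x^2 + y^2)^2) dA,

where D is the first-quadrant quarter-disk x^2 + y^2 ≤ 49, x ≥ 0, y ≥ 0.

The region D is 0 ≤ r ≤ 7, 0 ≤ θ ≤ π/2 in polar coordinates, where x = r cos(θ), y = r sin(θ), and dA = r dr dθ.

Under the substitution, the integrand becomes 15r^4, so

    ∬_D (15(x^2 + y^2)^2) dA = ∫_{0}^{π/2} ∫_{0}^{7} (15r^4) · r dr dθ.

Inner integral (in r): ∫_{0}^{7} (15r^4) · r dr = 588245/2.

Outer integral (in θ): ∫_{0}^{π/2} (588245/2) dθ = 588245π/4.

Therefore ∬_D (15(x^2 + y^2)^2) dA = 588245π/4.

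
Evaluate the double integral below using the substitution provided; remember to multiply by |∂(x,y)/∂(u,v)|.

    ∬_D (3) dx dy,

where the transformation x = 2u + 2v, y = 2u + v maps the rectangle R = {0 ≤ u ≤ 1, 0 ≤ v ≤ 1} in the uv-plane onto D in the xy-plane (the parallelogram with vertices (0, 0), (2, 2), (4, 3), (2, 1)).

Compute the Jacobian determinant of (x, y) with respect to (u, v):

    ∂(x,y)/∂(u,v) = | 2  2 | = (2)(1) - (2)(2) = -2.
                   | 2  1 |

Its absolute value is |J| = 2 (the area scaling factor).

Substituting x = 2u + 2v, y = 2u + v into the integrand,

    3 → 3,

so the integral becomes

    ∬_R (3) · |J| du dv = ∫_0^1 ∫_0^1 (6) dv du.

Inner (v): 6.
Outer (u): 6.

Therefore ∬_D (3) dx dy = 6.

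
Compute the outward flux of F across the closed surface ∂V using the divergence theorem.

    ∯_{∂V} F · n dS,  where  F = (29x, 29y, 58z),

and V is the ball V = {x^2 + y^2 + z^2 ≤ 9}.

By the divergence theorem,

    ∯_{∂V} F · n dS = ∭_V (∇ · F) dV.

Compute the divergence:
    ∇ · F = ∂F_x/∂x + ∂F_y/∂y + ∂F_z/∂z = 29 + 29 + 58 = 116.

In spherical coordinates, x = ρ sin(φ) cos(θ), y = ρ sin(φ) sin(θ), z = ρ cos(φ), dV = ρ^2 sin(φ) dρ dφ dθ, with 0 ≤ ρ ≤ 3, 0 ≤ φ ≤ π, 0 ≤ θ ≤ 2π.

The integrand, after substitution and multiplying by the volume element, becomes (116) · ρ^2 sin(φ), so

    ∭_V (∇·F) dV = ∫_0^{2π} ∫_0^{π} ∫_0^{3} (116) · ρ^2 sin(φ) dρ dφ dθ.

Inner (ρ from 0 to 3): 1044sin(φ).
Middle (φ from 0 to π): 2088.
Outer (θ from 0 to 2π): 4176π.

Therefore ∯_{∂V} F · n dS = 4176π.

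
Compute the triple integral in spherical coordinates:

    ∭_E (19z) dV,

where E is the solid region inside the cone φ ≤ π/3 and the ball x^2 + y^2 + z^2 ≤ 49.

In spherical coordinates, x = ρ sin(φ) cos(θ), y = ρ sin(φ) sin(θ), z = ρ cos(φ), and dV = ρ^2 sin(φ) dρ dφ dθ.

The integrand becomes 19ρ cos(φ), so

    ∭_E (19z) dV = ∫_{0}^{2π} ∫_{0}^{π/3} ∫_{0}^{7} (19ρ cos(φ)) · ρ^2 sin(φ) dρ dφ dθ.

Inner (ρ): 45619sin(2φ)/8.
Middle (φ): 136857/32.
Outer (θ): 136857π/16.

Therefore the triple integral equals 136857π/16.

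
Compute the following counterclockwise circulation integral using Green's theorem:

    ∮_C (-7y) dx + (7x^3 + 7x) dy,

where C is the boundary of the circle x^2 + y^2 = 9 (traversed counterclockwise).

Green's theorem converts the closed line integral into a double integral over the enclosed region D:

    ∮_C P dx + Q dy = ∬_D (∂Q/∂x - ∂P/∂y) dA.

Here P = -7y, Q = 7x^3 + 7x, so

    ∂Q/∂x = 21x^2 + 7,    ∂P/∂y = -7,
    ∂Q/∂x - ∂P/∂y = 21x^2 + 14.

D is the region x^2 + y^2 ≤ 9. Evaluating the double integral:

In polar coordinates (x = r cos θ, y = r sin θ, dA = r dr dθ) the integrand becomes 21r^2cos(θ)^2 + 14, so

    ∬_D (21x^2 + 14) dA = ∫_0^{2π} ∫_0^{3} (21r^2cos(θ)^2 + 14) · r dr dθ.

Inner (r from 0 to 3): 1701cos(θ)^2/4 + 63.
Outer (θ from 0 to 2π): 2205π/4.

Therefore ∮_C P dx + Q dy = 2205π/4.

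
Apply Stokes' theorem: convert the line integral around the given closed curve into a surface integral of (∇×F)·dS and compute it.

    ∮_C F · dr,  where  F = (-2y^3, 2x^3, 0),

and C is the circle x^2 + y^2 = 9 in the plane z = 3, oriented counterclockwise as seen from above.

Let S be the flat disk x^2 + y^2 ≤ 9 in the plane z = 3, with upward unit normal n̂ = ẑ. By Stokes' theorem,

    ∮_C F · dr = ∬_S (∇ × F) · n̂ dS = ∬_D (curl F)_z dA,

where D is the disk x^2 + y^2 ≤ 9.

Compute the curl of F = (-2y^3, 2x^3, 0):
    (∇ × F)_x = ∂F_z/∂y - ∂F_y/∂z = 0,
    (∇ × F)_y = ∂F_x/∂z - ∂F_z/∂x = 0,
    (∇ × F)_z = ∂F_y/∂x - ∂F_x/∂y = 6x^2 + 6y^2.

On z = 3, (curl F)_z = 6x^2 + 6y^2.

Convert to polar (x = r cos θ, y = r sin θ, dA = r dr dθ); the integrand becomes 6r^2, so

    ∬_D (curl F)_z dA = ∫_0^{2π} ∫_0^{3} (6r^2) · r dr dθ.

Inner (r from 0 to 3): 243/2.
Outer (θ from 0 to 2π): 243π.

Therefore ∮_C F · dr = 243π.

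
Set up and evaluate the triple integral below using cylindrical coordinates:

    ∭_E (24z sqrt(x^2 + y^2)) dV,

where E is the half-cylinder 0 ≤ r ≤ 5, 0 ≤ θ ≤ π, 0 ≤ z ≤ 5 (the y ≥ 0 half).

In cylindrical coordinates, x = r cos(θ), y = r sin(θ), z = z, and dV = r dr dθ dz.

The integrand becomes 24r z, so

    ∭_E (24z sqrt(x^2 + y^2)) dV = ∫_{0}^{π} ∫_{0}^{5} ∫_{0}^{5} (24r z) · r dz dr dθ.

Inner (z): 300r^2.
Middle (r from 0 to 5): 12500.
Outer (θ): 12500π.

Therefore the triple integral equals 12500π.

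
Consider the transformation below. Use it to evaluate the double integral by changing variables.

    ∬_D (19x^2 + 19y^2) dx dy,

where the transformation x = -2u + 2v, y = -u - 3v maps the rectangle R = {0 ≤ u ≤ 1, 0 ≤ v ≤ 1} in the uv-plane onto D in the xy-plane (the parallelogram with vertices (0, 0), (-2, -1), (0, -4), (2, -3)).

Compute the Jacobian determinant of (x, y) with respect to (u, v):

    ∂(x,y)/∂(u,v) = | -2  2 | = (-2)(-3) - (2)(-1) = 8.
                   | -1  -3 |

Its absolute value is |J| = 8 (the area scaling factor).

Substituting x = -2u + 2v, y = -u - 3v into the integrand,

    19x^2 + 19y^2 → 95u^2 - 38u v + 247v^2,

so the integral becomes

    ∬_R (95u^2 - 38u v + 247v^2) · |J| du dv = ∫_0^1 ∫_0^1 (760u^2 - 304u v + 1976v^2) dv du.

Inner (v): 760u^2 - 152u + 1976/3.
Outer (u): 836.

Therefore ∬_D (19x^2 + 19y^2) dx dy = 836.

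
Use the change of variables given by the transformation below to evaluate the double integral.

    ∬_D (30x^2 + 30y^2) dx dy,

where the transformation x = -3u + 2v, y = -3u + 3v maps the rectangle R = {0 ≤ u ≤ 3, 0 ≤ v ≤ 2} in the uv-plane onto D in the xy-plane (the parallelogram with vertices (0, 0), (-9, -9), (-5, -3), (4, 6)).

Compute the Jacobian determinant of (x, y) with respect to (u, v):

    ∂(x,y)/∂(u,v) = | -3  2 | = (-3)(3) - (2)(-3) = -3.
                   | -3  3 |

Its absolute value is |J| = 3 (the area scaling factor).

Substituting x = -3u + 2v, y = -3u + 3v into the integrand,

    30x^2 + 30y^2 → 540u^2 - 900u v + 390v^2,

so the integral becomes

    ∬_R (540u^2 - 900u v + 390v^2) · |J| du dv = ∫_0^3 ∫_0^2 (1620u^2 - 2700u v + 1170v^2) dv du.

Inner (v): 3240u^2 - 5400u + 3120.
Outer (u): 14220.

Therefore ∬_D (30x^2 + 30y^2) dx dy = 14220.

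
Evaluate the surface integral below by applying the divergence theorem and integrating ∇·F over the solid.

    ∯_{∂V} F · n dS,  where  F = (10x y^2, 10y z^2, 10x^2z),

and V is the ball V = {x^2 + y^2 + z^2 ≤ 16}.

By the divergence theorem,

    ∯_{∂V} F · n dS = ∭_V (∇ · F) dV.

Compute the divergence:
    ∇ · F = ∂F_x/∂x + ∂F_y/∂y + ∂F_z/∂z = 10y^2 + 10z^2 + 10x^2 = 10x^2 + 10y^2 + 10z^2.

In spherical coordinates, x = ρ sin(φ) cos(θ), y = ρ sin(φ) sin(θ), z = ρ cos(φ), dV = ρ^2 sin(φ) dρ dφ dθ, with 0 ≤ ρ ≤ 4, 0 ≤ φ ≤ π, 0 ≤ θ ≤ 2π.

The integrand, after substitution and multiplying by the volume element, becomes (10ρ^2) · ρ^2 sin(φ), so

    ∭_V (∇·F) dV = ∫_0^{2π} ∫_0^{π} ∫_0^{4} (10ρ^2) · ρ^2 sin(φ) dρ dφ dθ.

Inner (ρ from 0 to 4): 2048sin(φ).
Middle (φ from 0 to π): 4096.
Outer (θ from 0 to 2π): 8192π.

Therefore ∯_{∂V} F · n dS = 8192π.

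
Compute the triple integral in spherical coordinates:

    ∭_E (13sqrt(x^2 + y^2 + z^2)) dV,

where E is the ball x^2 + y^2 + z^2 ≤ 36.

In spherical coordinates, x = ρ sin(φ) cos(θ), y = ρ sin(φ) sin(θ), z = ρ cos(φ), and dV = ρ^2 sin(φ) dρ dφ dθ.

The integrand becomes 13ρ, so

    ∭_E (13sqrt(x^2 + y^2 + z^2)) dV = ∫_{0}^{2π} ∫_{0}^{π} ∫_{0}^{6} (13ρ) · ρ^2 sin(φ) dρ dφ dθ.

Inner (ρ): 4212sin(φ).
Middle (φ): 8424.
Outer (θ): 16848π.

Therefore the triple integral equals 16848π.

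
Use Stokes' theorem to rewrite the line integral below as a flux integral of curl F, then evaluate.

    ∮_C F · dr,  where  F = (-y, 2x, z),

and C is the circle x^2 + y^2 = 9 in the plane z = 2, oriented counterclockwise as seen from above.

Let S be the flat disk x^2 + y^2 ≤ 9 in the plane z = 2, with upward unit normal n̂ = ẑ. By Stokes' theorem,

    ∮_C F · dr = ∬_S (∇ × F) · n̂ dS = ∬_D (curl F)_z dA,

where D is the disk x^2 + y^2 ≤ 9.

Compute the curl of F = (-y, 2x, z):
    (∇ × F)_x = ∂F_z/∂y - ∂F_y/∂z = 0,
    (∇ × F)_y = ∂F_x/∂z - ∂F_z/∂x = 0,
    (∇ × F)_z = ∂F_y/∂x - ∂F_x/∂y = 3.

On z = 2, (curl F)_z = 3.

Convert to polar (x = r cos θ, y = r sin θ, dA = r dr dθ); the integrand becomes 3, so

    ∬_D (curl F)_z dA = ∫_0^{2π} ∫_0^{3} (3) · r dr dθ.

Inner (r from 0 to 3): 27/2.
Outer (θ from 0 to 2π): 27π.

Therefore ∮_C F · dr = 27π.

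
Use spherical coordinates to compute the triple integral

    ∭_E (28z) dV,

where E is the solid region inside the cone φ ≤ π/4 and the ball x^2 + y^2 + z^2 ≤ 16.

In spherical coordinates, x = ρ sin(φ) cos(θ), y = ρ sin(φ) sin(θ), z = ρ cos(φ), and dV = ρ^2 sin(φ) dρ dφ dθ.

The integrand becomes 28ρ cos(φ), so

    ∭_E (28z) dV = ∫_{0}^{2π} ∫_{0}^{π/4} ∫_{0}^{4} (28ρ cos(φ)) · ρ^2 sin(φ) dρ dφ dθ.

Inner (ρ): 896sin(2φ).
Middle (φ): 448.
Outer (θ): 896π.

Therefore the triple integral equals 896π.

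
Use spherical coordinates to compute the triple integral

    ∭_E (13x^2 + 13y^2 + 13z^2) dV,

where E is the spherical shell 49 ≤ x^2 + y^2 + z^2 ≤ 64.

In spherical coordinates, x = ρ sin(φ) cos(θ), y = ρ sin(φ) sin(θ), z = ρ cos(φ), and dV = ρ^2 sin(φ) dρ dφ dθ.

The integrand becomes 13ρ^2, so

    ∭_E (13x^2 + 13y^2 + 13z^2) dV = ∫_{0}^{2π} ∫_{0}^{π} ∫_{7}^{8} (13ρ^2) · ρ^2 sin(φ) dρ dφ dθ.

Inner (ρ): 207493sin(φ)/5.
Middle (φ): 414986/5.
Outer (θ): 829972π/5.

Therefore the triple integral equals 829972π/5.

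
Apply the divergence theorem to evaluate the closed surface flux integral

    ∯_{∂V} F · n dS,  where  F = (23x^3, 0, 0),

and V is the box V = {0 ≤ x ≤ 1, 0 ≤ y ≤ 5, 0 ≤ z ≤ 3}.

By the divergence theorem,

    ∯_{∂V} F · n dS = ∭_V (∇ · F) dV.

Compute the divergence:
    ∇ · F = ∂F_x/∂x + ∂F_y/∂y + ∂F_z/∂z = 69x^2 + 0 + 0 = 69x^2.

V is a rectangular box, so dV = dx dy dz with 0 ≤ x ≤ 1, 0 ≤ y ≤ 5, 0 ≤ z ≤ 3.

Integrate (69x^2) over V as an iterated integral:

    ∭_V (∇·F) dV = ∫_0^{1} ∫_0^{5} ∫_0^{3} (69x^2) dz dy dx.

Inner (z from 0 to 3): 207x^2.
Middle (y from 0 to 5): 1035x^2.
Outer (x from 0 to 1): 345.

Therefore ∯_{∂V} F · n dS = 345.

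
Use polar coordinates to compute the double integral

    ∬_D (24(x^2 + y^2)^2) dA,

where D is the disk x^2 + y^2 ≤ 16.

The region D is 0 ≤ r ≤ 4, 0 ≤ θ ≤ 2π in polar coordinates, where x = r cos(θ), y = r sin(θ), and dA = r dr dθ.

Under the substitution, the integrand becomes 24r^4, so

    ∬_D (24(x^2 + y^2)^2) dA = ∫_{0}^{2π} ∫_{0}^{4} (24r^4) · r dr dθ.

Inner integral (in r): ∫_{0}^{4} (24r^4) · r dr = 16384.

Outer integral (in θ): ∫_{0}^{2π} (16384) dθ = 32768π.

Therefore ∬_D (24(x^2 + y^2)^2) dA = 32768π.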